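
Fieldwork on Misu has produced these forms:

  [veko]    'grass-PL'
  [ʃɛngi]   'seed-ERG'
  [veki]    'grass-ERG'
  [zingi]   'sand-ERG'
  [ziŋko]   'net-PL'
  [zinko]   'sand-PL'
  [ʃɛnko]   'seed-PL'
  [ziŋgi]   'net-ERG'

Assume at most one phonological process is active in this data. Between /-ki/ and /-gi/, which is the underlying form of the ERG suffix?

The ERG morpheme has two allomorphs, [-gi] and [-ki].
By contrast the PL suffix keeps its initial [k] throughout — that segment must be underlying.
The ERG suffix is therefore /-gi/ underlyingly, with post-vocalic devoicing: voiced stops become voiceless after a vowel.

/-gi/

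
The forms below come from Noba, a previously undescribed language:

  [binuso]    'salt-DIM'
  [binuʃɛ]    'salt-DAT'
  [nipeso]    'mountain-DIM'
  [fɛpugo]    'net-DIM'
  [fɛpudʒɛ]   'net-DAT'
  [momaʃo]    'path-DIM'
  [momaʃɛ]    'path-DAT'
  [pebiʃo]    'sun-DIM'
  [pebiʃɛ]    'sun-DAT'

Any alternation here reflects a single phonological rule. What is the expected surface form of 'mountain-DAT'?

'salt' shows [s] ~ [ʃ] at the end of the stem ([binuso] vs [binuʃɛ]).
But 'sun' keeps [ʃ] in both environments ([pebiʃo], [pebiʃɛ]), so there is no rule changing /ʃ/ to [s] before the DIM suffix.
The alternation reflects palatalization before a front vowel: /g/ and /s/ become palato-alveolar [dʒ] and [ʃ] before a front vowel. /s/ is underlying.
From [nipeso] the stem 'mountain' is /nipes/; before a front vowel this yields [nipeʃɛ].

[nipeʃɛ]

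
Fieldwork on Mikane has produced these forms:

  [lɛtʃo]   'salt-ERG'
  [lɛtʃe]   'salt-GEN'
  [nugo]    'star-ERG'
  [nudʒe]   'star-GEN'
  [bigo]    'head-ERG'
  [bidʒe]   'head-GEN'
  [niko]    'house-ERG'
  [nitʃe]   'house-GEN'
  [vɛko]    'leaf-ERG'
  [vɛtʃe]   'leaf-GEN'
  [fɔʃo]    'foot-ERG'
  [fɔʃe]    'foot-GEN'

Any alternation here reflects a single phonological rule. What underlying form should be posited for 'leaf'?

The stem for 'leaf' ends in [k] in [vɛko] but [tʃ] in [vɛtʃe].
If /tʃ/ were underlying and a rule turned it into [k] before the ERG suffix, 'salt' would also alternate; but it has [tʃ] in both [lɛtʃo] and [lɛtʃe].
The underlying segment must be /k/; /k/ and /g/ become palato-alveolar [tʃ] and [dʒ] before a front vowel, yielding [tʃ] there.

/vɛk/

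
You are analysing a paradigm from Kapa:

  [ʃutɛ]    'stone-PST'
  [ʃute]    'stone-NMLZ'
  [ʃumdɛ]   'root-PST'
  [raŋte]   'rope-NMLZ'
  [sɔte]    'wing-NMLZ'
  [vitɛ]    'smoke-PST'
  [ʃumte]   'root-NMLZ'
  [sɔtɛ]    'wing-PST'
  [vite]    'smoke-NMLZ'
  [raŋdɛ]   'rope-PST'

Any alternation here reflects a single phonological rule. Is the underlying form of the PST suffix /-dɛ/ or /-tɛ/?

The PST suffix surfaces as [-dɛ] and [-tɛ], depending on the final segment of the stem.
The NMLZ suffix, which begins with [t], is invariant after every stem; so [t] is not altered by any rule here.
The PST suffix is therefore /-dɛ/ underlyingly, with post-vocalic devoicing: voiced stops become voiceless after a vowel.

/-dɛ/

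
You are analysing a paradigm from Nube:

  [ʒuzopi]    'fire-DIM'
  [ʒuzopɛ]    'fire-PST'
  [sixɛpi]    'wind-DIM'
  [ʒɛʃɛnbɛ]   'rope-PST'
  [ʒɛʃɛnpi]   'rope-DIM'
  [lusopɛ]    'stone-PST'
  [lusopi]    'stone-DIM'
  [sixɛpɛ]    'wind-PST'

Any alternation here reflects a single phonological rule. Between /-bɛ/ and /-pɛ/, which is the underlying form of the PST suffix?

The PST morpheme has two allomorphs, [-bɛ] and [-pɛ].
The DIM suffix, which begins with [p], is invariant after every stem; so [p] is not altered by any rule here.
The PST suffix is therefore /-bɛ/ underlyingly, with post-vocalic devoicing: voiced stops become voiceless after a vowel.

/-bɛ/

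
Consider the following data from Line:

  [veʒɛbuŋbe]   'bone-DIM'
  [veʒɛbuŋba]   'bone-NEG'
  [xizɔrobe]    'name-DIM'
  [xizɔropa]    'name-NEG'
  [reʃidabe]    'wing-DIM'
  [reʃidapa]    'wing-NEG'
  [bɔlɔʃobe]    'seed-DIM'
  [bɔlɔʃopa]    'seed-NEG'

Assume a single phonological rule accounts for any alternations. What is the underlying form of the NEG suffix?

/-pa/

The NEG morpheme has two allomorphs, [-ba] and [-pa].
The DIM suffix, which begins with [b], is invariant after every stem; so [b] is not altered by any rule here.
So the underlying form is /-pa/, and voiceless stops become voiced after a nasal.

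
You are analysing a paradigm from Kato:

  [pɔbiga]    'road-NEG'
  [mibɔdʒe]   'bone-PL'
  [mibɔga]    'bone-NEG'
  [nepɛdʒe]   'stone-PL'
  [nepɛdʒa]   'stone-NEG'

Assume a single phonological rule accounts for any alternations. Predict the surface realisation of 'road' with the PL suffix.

[pɔbidʒe]

In [mibɔdʒe] and [mibɔga] the final segment of 'bone' alternates: [dʒ] ~ [g].
If /dʒ/ were underlying and a rule turned it into [g] before the NEG suffix, 'stone' would also alternate; but it has [dʒ] in both [nepɛdʒe] and [nepɛdʒa].
The alternation reflects palatalization before a front vowel: /g/ becomes palato-alveolar [dʒ] before a front vowel. /g/ is underlying.
From [pɔbiga] the stem 'road' is /pɔbig/; before a front vowel this yields [pɔbidʒe].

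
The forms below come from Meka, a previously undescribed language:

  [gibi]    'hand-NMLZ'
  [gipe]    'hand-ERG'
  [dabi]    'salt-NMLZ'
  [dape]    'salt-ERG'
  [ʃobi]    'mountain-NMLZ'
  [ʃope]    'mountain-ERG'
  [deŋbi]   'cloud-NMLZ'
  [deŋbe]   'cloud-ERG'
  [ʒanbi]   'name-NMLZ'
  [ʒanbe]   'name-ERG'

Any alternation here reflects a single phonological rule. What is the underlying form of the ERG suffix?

/-pe/

The ERG suffix surfaces as [-be] and [-pe], depending on the final segment of the stem.
By contrast the NMLZ suffix keeps its initial [b] throughout — that segment must be underlying.
The ERG suffix is therefore /-pe/ underlyingly, with post-nasal voicing: voiceless stops become voiced after a nasal.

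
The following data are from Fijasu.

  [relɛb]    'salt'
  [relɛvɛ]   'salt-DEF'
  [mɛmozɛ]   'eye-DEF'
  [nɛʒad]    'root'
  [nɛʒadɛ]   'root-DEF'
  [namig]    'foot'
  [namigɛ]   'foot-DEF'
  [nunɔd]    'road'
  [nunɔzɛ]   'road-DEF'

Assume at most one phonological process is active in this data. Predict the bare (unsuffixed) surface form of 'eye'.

The stem for 'road' ends in [d] in [nunɔd] but [z] in [nunɔzɛ].
The stem 'root' ([nɛʒad], [nɛʒadɛ]) shows [d] unchanged in both environments, so [d] cannot be basic with [z] derived before the DEF suffix.
The alternation reflects word-final hardening: voiced fricatives become stops word-finally. /z/ is underlying.
The one attested form of 'eye', [mɛmozɛ], shows underlying /mɛmoz/. Applying the same rule word-finally gives [mɛmod].

[mɛmod]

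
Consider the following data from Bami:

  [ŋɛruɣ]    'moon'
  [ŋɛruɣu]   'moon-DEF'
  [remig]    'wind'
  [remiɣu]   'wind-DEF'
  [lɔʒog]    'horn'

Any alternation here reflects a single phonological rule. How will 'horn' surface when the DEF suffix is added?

[lɔʒoɣu]

The root 'wind' surfaces as [remig] and [remiɣu], with a stem-final [g] ~ [ɣ] alternation.
But 'moon' keeps [ɣ] in both environments ([ŋɛruɣ], [ŋɛruɣu]), so there is no rule changing /ɣ/ to [g] in isolation.
The underlying segment must be /g/; voiced stops become fricatives between vowels, yielding [ɣ] there.
The one attested form of 'horn', [lɔʒog], shows underlying /lɔʒog/. Applying the same rule between vowels gives [lɔʒoɣu].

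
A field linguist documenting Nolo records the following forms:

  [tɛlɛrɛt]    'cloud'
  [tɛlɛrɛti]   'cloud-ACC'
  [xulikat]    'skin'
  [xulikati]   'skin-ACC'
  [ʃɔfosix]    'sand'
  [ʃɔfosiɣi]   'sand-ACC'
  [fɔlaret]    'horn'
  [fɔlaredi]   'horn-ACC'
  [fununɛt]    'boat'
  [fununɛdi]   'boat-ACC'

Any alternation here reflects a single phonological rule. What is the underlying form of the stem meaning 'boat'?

/fununɛd/

'boat' shows [t] ~ [d] at the end of the stem ([fununɛt] vs [fununɛdi]).
The stem 'skin' ([xulikat], [xulikati]) shows [t] unchanged in both environments, so [t] cannot be basic with [d] derived before the ACC suffix.
Therefore /d/ is basic and [t] is derived by word-final obstruent devoicing (voiced obstruents become voiceless word-finally).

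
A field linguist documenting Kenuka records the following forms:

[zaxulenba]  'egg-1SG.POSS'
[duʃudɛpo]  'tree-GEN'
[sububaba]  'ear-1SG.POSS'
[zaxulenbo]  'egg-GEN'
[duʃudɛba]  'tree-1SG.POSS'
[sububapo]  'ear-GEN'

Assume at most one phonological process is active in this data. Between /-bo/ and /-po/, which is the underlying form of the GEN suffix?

/-po/

The GEN suffix surfaces as [-bo] and [-po], depending on the final segment of the stem.
The 1SG.POSS suffix, which begins with [b], is invariant after every stem; so [b] is not altered by any rule here.
The GEN suffix is therefore /-po/ underlyingly, with post-nasal voicing: voiceless stops become voiced after a nasal.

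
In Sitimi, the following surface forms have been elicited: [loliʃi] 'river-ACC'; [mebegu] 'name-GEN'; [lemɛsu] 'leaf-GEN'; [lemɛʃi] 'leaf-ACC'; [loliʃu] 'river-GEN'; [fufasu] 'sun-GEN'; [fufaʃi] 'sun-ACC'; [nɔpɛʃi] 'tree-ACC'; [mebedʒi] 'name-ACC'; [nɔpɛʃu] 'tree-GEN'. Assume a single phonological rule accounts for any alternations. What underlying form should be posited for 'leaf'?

The root 'leaf' surfaces as [lemɛsu] and [lemɛʃi], with a stem-final [s] ~ [ʃ] alternation.
If /ʃ/ were underlying and a rule turned it into [s] before the GEN suffix, 'tree' would also alternate; but it has [ʃ] in both [nɔpɛʃu] and [nɔpɛʃi].
The underlying segment must be /s/; /g/ and /s/ become palato-alveolar [dʒ] and [ʃ] before a front vowel, yielding [ʃ] there.
So 'leaf' = /lemɛs/.

/lemɛs/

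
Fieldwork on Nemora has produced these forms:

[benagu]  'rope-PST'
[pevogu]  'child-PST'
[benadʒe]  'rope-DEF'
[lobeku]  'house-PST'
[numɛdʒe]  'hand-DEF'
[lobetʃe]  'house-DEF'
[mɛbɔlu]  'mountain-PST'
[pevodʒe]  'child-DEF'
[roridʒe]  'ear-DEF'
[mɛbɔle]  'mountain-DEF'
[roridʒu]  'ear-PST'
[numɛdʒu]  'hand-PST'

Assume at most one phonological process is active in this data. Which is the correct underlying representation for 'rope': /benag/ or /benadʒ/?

'rope' shows [g] ~ [dʒ] at the end of the stem ([benagu] vs [benadʒe]).
If /dʒ/ were underlying and a rule turned it into [g] before the PST suffix, 'ear' would also alternate; but it has [dʒ] in both [roridʒu] and [roridʒe].
So /g/ is underlying, and a rule of palatalization before a front vowel — /k/ and /g/ become palato-alveolar [tʃ] and [dʒ] before a front vowel — gives [dʒ].

/benag/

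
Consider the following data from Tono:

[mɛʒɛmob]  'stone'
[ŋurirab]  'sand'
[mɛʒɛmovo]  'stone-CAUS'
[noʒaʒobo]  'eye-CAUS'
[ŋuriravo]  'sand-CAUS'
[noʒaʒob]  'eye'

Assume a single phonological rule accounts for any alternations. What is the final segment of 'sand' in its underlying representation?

'sand' shows [v] ~ [b] at the end of the stem ([ŋuriravo] vs [ŋurirab]).
Compare 'eye', with invariant [b] in [noʒaʒobo] and [noʒaʒob]: an analysis with underlying /b/ and a rule producing [v] before the CAUS suffix would wrongly predict alternation here too.
The alternation reflects word-final hardening: voiced fricatives become stops word-finally. /v/ is underlying.

/v/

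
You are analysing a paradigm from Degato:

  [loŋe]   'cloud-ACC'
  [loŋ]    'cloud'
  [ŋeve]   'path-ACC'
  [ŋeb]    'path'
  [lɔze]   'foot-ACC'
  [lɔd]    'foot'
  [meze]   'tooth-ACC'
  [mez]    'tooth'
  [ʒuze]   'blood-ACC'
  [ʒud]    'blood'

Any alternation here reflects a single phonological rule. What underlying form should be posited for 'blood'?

In [ʒuze] and [ʒud] the final segment of 'blood' alternates: [z] ~ [d].
But 'tooth' keeps [z] in both environments ([meze], [mez]), so there is no rule changing /z/ to [d] in isolation.
The underlying segment must be /d/; voiced stops become fricatives between vowels, yielding [z] there.

/ʒud/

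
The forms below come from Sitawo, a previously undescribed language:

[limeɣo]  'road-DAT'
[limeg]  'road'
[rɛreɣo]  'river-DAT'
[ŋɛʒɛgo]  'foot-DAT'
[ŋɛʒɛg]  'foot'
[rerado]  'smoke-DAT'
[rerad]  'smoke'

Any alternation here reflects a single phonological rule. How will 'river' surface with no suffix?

[rɛreg]

The stem for 'road' ends in [ɣ] in [limeɣo] but [g] in [limeg].
The stem 'foot' ([ŋɛʒɛgo], [ŋɛʒɛg]) shows [g] unchanged in both environments, so [g] cannot be basic with [ɣ] derived before the DAT suffix.
The underlying segment must be /ɣ/; voiced fricatives become stops word-finally, yielding [g] there.
From [rɛreɣo] the stem 'river' is /rɛreɣ/; word-finally this yields [rɛreg].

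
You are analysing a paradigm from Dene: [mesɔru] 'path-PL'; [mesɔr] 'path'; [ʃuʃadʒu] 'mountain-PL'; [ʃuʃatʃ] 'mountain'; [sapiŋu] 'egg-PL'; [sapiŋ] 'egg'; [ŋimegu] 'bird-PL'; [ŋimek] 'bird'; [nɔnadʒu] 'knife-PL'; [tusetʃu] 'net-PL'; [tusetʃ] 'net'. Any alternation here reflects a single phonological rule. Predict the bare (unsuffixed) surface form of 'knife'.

[nɔnatʃ]

'mountain' shows [dʒ] ~ [tʃ] at the end of the stem ([ʃuʃadʒu] vs [ʃuʃatʃ]).
The stem 'net' ([tusetʃu], [tusetʃ]) shows [tʃ] unchanged in both environments, so [tʃ] cannot be basic with [dʒ] derived before the PL suffix.
So /dʒ/ is underlying, and a rule of word-final obstruent devoicing — voiced obstruents become voiceless word-finally — gives [tʃ].
The one attested form of 'knife', [nɔnadʒu], shows underlying /nɔnadʒ/. Applying the same rule word-finally gives [nɔnatʃ].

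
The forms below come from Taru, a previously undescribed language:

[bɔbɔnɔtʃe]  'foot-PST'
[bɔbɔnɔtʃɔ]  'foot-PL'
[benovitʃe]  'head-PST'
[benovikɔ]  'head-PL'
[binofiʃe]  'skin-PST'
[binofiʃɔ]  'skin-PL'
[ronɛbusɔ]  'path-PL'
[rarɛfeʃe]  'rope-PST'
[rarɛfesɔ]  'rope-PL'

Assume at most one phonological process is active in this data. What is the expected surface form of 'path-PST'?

In [rarɛfeʃe] and [rarɛfesɔ] the final segment of 'rope' alternates: [ʃ] ~ [s].
The stem 'skin' ([binofiʃe], [binofiʃɔ]) shows [ʃ] unchanged in both environments, so [ʃ] cannot be basic with [s] derived before the PL suffix.
The underlying segment must be /s/; /k/ and /s/ become palato-alveolar [tʃ] and [ʃ] before a front vowel, yielding [ʃ] there.
The one attested form of 'path', [ronɛbusɔ], shows underlying /ronɛbus/. Applying the same rule before a front vowel gives [ronɛbuʃe].

[ronɛbuʃe]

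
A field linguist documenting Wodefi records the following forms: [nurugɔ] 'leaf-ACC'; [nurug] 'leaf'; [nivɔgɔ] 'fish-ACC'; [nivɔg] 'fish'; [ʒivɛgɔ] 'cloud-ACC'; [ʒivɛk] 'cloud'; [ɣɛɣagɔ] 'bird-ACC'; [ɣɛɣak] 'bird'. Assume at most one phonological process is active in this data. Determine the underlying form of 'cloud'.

'cloud' shows [g] ~ [k] at the end of the stem ([ʒivɛgɔ] vs [ʒivɛk]).
The stem 'fish' ([nivɔgɔ], [nivɔg]) shows [g] unchanged in both environments, so [g] cannot be basic with [k] derived in isolation.
The underlying segment must be /k/; voiceless stops become voiced between vowels, yielding [g] there.

/ʒivɛk/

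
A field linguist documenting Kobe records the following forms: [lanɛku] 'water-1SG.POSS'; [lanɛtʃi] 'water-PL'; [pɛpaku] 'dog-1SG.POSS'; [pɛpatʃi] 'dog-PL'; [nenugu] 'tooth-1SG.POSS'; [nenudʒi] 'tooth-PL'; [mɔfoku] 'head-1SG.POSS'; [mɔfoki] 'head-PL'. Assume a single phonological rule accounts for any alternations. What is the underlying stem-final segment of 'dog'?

The root 'dog' surfaces as [pɛpaku] and [pɛpatʃi], with a stem-final [k] ~ [tʃ] alternation.
The stem 'head' ([mɔfoku], [mɔfoki]) shows [k] unchanged in both environments, so [k] cannot be basic with [tʃ] derived before the PL suffix.
The underlying segment must be /tʃ/; palato-alveolar /tʃ/ and /dʒ/ become [k] and [g] when no front vowel follows, yielding [k] there.

/tʃ/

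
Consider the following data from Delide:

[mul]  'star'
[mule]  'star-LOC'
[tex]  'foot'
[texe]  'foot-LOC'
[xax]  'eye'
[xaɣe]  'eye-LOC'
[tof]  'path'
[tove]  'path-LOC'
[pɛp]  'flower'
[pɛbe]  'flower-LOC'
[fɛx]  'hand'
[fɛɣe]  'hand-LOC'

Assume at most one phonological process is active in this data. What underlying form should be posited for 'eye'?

The stem for 'eye' ends in [x] in [xax] but [ɣ] in [xaɣe].
If /x/ were underlying and a rule turned it into [ɣ] before the LOC suffix, 'foot' would also alternate; but it has [x] in both [tex] and [texe].
So /ɣ/ is underlying, and a rule of word-final obstruent devoicing — voiced obstruents become voiceless word-finally — gives [x].

/xaɣ/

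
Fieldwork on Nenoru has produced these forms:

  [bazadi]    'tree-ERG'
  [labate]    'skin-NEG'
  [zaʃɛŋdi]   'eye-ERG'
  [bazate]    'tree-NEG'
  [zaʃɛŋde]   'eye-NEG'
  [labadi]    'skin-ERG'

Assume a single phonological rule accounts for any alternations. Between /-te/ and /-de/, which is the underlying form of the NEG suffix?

The NEG morpheme has two allomorphs, [-de] and [-te].
By contrast the ERG suffix keeps its initial [d] throughout — that segment must be underlying.
So the underlying form is /-te/, and voiceless stops become voiced after a nasal.

/-te/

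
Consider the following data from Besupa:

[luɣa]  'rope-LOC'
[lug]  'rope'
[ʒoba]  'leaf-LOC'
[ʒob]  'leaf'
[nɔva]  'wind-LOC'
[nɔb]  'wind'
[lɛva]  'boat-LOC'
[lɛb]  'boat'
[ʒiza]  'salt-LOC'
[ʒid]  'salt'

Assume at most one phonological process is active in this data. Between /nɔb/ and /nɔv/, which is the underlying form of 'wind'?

/nɔv/

In [nɔva] and [nɔb] the final segment of 'wind' alternates: [v] ~ [b].
The stem 'leaf' ([ʒoba], [ʒob]) shows [b] unchanged in both environments, so [b] cannot be basic with [v] derived before the LOC suffix.
The underlying segment must be /v/; voiced fricatives become stops word-finally, yielding [b] there.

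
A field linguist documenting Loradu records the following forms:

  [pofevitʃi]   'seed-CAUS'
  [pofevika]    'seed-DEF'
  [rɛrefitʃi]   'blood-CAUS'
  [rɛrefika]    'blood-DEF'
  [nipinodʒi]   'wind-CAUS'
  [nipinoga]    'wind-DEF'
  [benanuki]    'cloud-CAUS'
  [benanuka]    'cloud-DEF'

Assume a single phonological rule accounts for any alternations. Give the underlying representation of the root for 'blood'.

/rɛrefitʃ/

'blood' shows [tʃ] ~ [k] at the end of the stem ([rɛrefitʃi] vs [rɛrefika]).
But 'cloud' keeps [k] in both environments ([benanuki], [benanuka]), so there is no rule changing /k/ to [tʃ] before the CAUS suffix.
The alternation reflects depalatalization: palato-alveolar /tʃ/ and /dʒ/ become [k] and [g] when no front vowel follows. /tʃ/ is underlying.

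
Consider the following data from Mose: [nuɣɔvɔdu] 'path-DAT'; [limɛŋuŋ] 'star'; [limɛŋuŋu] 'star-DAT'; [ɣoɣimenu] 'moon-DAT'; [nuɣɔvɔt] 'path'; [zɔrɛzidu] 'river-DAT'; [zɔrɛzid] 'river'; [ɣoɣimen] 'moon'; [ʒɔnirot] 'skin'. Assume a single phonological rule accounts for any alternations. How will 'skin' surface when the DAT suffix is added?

[ʒɔnirodu]

The stem for 'path' ends in [d] in [nuɣɔvɔdu] but [t] in [nuɣɔvɔt].
Compare 'river', with invariant [d] in [zɔrɛzidu] and [zɔrɛzid]: an analysis with underlying /d/ and a rule producing [t] in isolation would wrongly predict alternation here too.
So /t/ is underlying, and a rule of intervocalic voicing — voiceless stops become voiced between vowels — gives [d].
From [ʒɔnirot] the stem 'skin' is /ʒɔnirot/; between vowels this yields [ʒɔnirodu].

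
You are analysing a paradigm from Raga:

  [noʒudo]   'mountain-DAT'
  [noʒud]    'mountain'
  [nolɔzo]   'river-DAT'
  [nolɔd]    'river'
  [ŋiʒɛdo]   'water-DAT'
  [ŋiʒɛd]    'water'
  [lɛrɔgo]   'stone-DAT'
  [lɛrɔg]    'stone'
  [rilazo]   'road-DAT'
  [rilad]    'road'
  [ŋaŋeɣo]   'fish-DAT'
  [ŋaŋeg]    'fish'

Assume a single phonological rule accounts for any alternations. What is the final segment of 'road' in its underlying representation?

/z/

'road' shows [z] ~ [d] at the end of the stem ([rilazo] vs [rilad]).
If /d/ were underlying and a rule turned it into [z] before the DAT suffix, 'mountain' would also alternate; but it has [d] in both [noʒudo] and [noʒud].
So /z/ is underlying, and a rule of word-final hardening — voiced fricatives become stops word-finally — gives [d].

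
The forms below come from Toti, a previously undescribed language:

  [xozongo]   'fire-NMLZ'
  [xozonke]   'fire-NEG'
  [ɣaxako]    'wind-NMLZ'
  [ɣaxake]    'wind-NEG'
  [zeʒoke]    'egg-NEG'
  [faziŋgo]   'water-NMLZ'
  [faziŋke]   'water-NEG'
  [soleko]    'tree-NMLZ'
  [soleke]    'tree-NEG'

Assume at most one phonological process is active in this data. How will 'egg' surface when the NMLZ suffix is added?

The NMLZ morpheme has two allomorphs, [-go] and [-ko].
The NEG suffix, which begins with [k], is invariant after every stem; so [k] is not altered by any rule here.
So the underlying form is /-go/, and voiced stops become voiceless after a vowel.
After 'egg', which ends in a vowel, the suffix surfaces as [-ko], giving [zeʒoko].

[zeʒoko]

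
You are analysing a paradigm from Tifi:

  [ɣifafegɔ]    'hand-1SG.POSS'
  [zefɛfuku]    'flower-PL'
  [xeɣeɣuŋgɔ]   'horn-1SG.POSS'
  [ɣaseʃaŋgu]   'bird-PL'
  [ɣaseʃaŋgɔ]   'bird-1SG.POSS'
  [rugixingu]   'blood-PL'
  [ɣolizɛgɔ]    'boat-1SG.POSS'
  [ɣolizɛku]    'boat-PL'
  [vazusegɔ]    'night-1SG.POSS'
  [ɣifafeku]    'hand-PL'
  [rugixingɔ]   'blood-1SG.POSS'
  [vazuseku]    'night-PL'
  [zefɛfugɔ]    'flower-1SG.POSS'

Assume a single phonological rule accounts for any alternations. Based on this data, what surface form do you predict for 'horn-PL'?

[xeɣeɣuŋgu]

The PL morpheme has two allomorphs, [-gu] and [-ku].
By contrast the 1SG.POSS suffix keeps its initial [g] throughout — that segment must be underlying.
The PL suffix is therefore /-ku/ underlyingly, with post-nasal voicing: voiceless stops become voiced after a nasal.
After 'horn', which ends in a nasal, the suffix surfaces as [-gu], giving [xeɣeɣuŋgu].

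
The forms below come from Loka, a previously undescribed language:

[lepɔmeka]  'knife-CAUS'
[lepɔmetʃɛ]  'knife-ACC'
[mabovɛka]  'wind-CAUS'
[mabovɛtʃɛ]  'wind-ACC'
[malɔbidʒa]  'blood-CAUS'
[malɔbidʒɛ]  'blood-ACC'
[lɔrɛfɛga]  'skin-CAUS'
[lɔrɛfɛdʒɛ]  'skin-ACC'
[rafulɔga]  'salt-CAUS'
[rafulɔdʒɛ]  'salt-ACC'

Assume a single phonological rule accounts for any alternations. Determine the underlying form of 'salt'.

/rafulɔg/

In [rafulɔga] and [rafulɔdʒɛ] the final segment of 'salt' alternates: [g] ~ [dʒ].
But 'blood' keeps [dʒ] in both environments ([malɔbidʒa], [malɔbidʒɛ]), so there is no rule changing /dʒ/ to [g] before the CAUS suffix.
The alternation reflects palatalization before a front vowel: /k/ and /g/ become palato-alveolar [tʃ] and [dʒ] before a front vowel. /g/ is underlying.
So 'salt' = /rafulɔg/.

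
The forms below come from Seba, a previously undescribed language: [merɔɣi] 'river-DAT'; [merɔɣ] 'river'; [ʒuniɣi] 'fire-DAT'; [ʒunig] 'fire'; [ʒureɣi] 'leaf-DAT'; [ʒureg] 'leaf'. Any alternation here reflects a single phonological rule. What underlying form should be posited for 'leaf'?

/ʒureg/

The stem for 'leaf' ends in [ɣ] in [ʒureɣi] but [g] in [ʒureg].
The stem 'river' ([merɔɣi], [merɔɣ]) shows [ɣ] unchanged in both environments, so [ɣ] cannot be basic with [g] derived in isolation.
The underlying segment must be /g/; voiced stops become fricatives between vowels, yielding [ɣ] there.
The underlying form of 'leaf' is therefore /ʒureg/.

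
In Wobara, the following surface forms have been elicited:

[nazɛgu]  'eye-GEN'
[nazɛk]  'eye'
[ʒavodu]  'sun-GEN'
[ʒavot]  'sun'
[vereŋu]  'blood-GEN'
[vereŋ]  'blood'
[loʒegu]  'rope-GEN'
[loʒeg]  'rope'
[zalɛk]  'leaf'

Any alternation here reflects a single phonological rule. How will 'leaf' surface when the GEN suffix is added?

[zalɛgu]

The stem for 'eye' ends in [g] in [nazɛgu] but [k] in [nazɛk].
But 'rope' keeps [g] in both environments ([loʒegu], [loʒeg]), so there is no rule changing /g/ to [k] in isolation.
Therefore /k/ is basic and [g] is derived by intervocalic voicing (voiceless stops become voiced between vowels).
The one attested form of 'leaf', [zalɛk], shows underlying /zalɛk/. Applying the same rule between vowels gives [zalɛgu].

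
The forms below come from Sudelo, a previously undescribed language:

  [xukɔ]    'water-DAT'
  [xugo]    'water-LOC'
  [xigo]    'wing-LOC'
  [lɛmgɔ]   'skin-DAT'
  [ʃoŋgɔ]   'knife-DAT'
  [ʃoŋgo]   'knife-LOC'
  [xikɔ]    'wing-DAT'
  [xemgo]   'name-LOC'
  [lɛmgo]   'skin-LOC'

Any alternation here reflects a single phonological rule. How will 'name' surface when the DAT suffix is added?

[xemgɔ]

The DAT morpheme has two allomorphs, [-gɔ] and [-kɔ].
The LOC suffix, which begins with [g], is invariant after every stem; so [g] is not altered by any rule here.
The DAT suffix is therefore /-kɔ/ underlyingly, with post-nasal voicing: voiceless stops become voiced after a nasal.
After 'name', which ends in a nasal, the suffix surfaces as [-gɔ], giving [xemgɔ].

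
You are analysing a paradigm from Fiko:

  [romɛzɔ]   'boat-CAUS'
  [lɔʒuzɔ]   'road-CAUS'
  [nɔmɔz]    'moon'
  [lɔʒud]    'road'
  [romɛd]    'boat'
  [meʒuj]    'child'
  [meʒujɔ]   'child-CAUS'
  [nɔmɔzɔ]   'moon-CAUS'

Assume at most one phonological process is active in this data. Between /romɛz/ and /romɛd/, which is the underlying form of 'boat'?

/romɛd/

The root 'boat' surfaces as [romɛd] and [romɛzɔ], with a stem-final [d] ~ [z] alternation.
If /z/ were underlying and a rule turned it into [d] in isolation, 'moon' would also alternate; but it has [z] in both [nɔmɔz] and [nɔmɔzɔ].
The underlying segment must be /d/; voiced stops become fricatives between vowels, yielding [z] there.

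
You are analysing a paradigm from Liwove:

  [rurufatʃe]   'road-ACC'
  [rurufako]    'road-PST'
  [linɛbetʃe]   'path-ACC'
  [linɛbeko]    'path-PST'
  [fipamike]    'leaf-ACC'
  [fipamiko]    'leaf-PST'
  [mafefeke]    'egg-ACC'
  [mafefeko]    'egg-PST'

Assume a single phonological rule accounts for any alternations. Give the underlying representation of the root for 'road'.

/rurufatʃ/

In [rurufatʃe] and [rurufako] the final segment of 'road' alternates: [tʃ] ~ [k].
The stem 'egg' ([mafefeke], [mafefeko]) shows [k] unchanged in both environments, so [k] cannot be basic with [tʃ] derived before the ACC suffix.
So /tʃ/ is underlying, and a rule of depalatalization — palato-alveolar /tʃ/ becomes [k] when no front vowel follows — gives [k].
So 'road' = /rurufatʃ/.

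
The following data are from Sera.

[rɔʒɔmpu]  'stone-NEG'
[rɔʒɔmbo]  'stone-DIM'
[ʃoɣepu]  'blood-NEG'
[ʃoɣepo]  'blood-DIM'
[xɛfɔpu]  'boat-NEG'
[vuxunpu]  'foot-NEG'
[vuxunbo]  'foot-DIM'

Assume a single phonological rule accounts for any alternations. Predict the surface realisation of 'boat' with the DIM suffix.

[xɛfɔpo]

The DIM suffix surfaces as [-bo] and [-po], depending on the final segment of the stem.
By contrast the NEG suffix keeps its initial [p] throughout — that segment must be underlying.
The DIM suffix is therefore /-bo/ underlyingly, with post-vocalic devoicing: voiced stops become voiceless after a vowel.
After 'boat', which ends in a vowel, the suffix surfaces as [-po], giving [xɛfɔpo].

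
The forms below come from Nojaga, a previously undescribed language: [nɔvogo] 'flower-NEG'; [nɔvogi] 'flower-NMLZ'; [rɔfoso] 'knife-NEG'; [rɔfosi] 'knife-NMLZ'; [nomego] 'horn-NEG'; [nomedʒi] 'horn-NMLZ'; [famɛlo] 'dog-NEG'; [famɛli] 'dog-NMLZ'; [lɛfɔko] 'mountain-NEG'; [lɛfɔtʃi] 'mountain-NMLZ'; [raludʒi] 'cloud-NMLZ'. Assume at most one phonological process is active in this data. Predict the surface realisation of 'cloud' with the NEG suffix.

[ralugo]

'horn' shows [g] ~ [dʒ] at the end of the stem ([nomego] vs [nomedʒi]).
Compare 'flower', with invariant [g] in [nɔvogo] and [nɔvogi]: an analysis with underlying /g/ and a rule producing [dʒ] before the NMLZ suffix would wrongly predict alternation here too.
So /dʒ/ is underlying, and a rule of depalatalization — palato-alveolar /tʃ/ and /dʒ/ become [k] and [g] when no front vowel follows — gives [g].
From [raludʒi] the stem 'cloud' is /raludʒ/; when no front vowel follows this yields [ralugo].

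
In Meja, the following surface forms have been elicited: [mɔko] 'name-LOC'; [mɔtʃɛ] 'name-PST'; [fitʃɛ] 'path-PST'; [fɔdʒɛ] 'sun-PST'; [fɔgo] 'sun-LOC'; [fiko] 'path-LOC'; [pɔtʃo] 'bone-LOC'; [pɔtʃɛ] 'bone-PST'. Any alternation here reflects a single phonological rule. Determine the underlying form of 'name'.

/mɔk/

In [mɔko] and [mɔtʃɛ] the final segment of 'name' alternates: [k] ~ [tʃ].
If /tʃ/ were underlying and a rule turned it into [k] before the LOC suffix, 'bone' would also alternate; but it has [tʃ] in both [pɔtʃo] and [pɔtʃɛ].
The underlying segment must be /k/; /k/ and /g/ become palato-alveolar [tʃ] and [dʒ] before a front vowel, yielding [tʃ] there.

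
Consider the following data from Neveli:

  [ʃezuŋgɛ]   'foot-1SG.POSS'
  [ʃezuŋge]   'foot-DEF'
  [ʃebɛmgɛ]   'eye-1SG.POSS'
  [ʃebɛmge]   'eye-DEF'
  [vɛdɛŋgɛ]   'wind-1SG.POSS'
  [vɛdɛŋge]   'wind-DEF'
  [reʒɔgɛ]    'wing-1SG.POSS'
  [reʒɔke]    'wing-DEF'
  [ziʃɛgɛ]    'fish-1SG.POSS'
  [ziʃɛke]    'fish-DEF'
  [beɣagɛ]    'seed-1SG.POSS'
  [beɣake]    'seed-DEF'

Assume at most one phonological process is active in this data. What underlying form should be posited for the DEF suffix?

/-ke/

The DEF suffix surfaces as [-ge] and [-ke], depending on the final segment of the stem.
The 1SG.POSS suffix, which begins with [g], is invariant after every stem; so [g] is not altered by any rule here.
The DEF suffix is therefore /-ke/ underlyingly, with post-nasal voicing: voiceless stops become voiced after a nasal.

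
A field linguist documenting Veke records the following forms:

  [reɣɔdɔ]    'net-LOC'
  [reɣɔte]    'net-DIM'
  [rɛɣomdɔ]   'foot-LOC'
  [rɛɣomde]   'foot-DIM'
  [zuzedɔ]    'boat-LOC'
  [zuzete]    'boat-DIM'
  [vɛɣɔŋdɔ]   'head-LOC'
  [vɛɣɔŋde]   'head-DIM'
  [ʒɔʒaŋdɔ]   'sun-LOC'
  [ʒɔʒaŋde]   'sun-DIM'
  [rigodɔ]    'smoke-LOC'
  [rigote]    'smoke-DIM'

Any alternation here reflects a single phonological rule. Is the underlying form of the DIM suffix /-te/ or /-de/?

/-te/

The DIM suffix surfaces as [-de] and [-te], depending on the final segment of the stem.
By contrast the LOC suffix keeps its initial [d] throughout — that segment must be underlying.
The DIM suffix is therefore /-te/ underlyingly, with post-nasal voicing: voiceless stops become voiced after a nasal.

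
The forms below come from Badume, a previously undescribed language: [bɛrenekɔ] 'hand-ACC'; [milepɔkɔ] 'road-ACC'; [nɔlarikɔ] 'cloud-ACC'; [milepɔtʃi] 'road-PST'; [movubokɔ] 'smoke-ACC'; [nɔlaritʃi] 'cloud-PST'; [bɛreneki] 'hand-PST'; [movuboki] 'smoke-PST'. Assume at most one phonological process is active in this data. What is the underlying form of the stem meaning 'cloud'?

The root 'cloud' surfaces as [nɔlarikɔ] and [nɔlaritʃi], with a stem-final [k] ~ [tʃ] alternation.
If /k/ were underlying and a rule turned it into [tʃ] before the PST suffix, 'hand' would also alternate; but it has [k] in both [bɛrenekɔ] and [bɛreneki].
So /tʃ/ is underlying, and a rule of depalatalization — palato-alveolar /tʃ/ becomes [k] when no front vowel follows — gives [k].

/nɔlaritʃ/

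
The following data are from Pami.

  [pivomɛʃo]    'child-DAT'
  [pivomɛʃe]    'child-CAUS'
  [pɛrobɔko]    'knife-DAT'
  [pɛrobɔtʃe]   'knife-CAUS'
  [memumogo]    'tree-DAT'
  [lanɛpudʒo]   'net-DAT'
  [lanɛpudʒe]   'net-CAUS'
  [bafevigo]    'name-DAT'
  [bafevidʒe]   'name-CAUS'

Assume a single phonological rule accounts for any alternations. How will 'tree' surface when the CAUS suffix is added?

'name' shows [g] ~ [dʒ] at the end of the stem ([bafevigo] vs [bafevidʒe]).
The stem 'net' ([lanɛpudʒo], [lanɛpudʒe]) shows [dʒ] unchanged in both environments, so [dʒ] cannot be basic with [g] derived before the DAT suffix.
The alternation reflects palatalization before a front vowel: /k/ and /g/ become palato-alveolar [tʃ] and [dʒ] before a front vowel. /g/ is underlying.
From [memumogo] the stem 'tree' is /memumog/; before a front vowel this yields [memumodʒe].

[memumodʒe]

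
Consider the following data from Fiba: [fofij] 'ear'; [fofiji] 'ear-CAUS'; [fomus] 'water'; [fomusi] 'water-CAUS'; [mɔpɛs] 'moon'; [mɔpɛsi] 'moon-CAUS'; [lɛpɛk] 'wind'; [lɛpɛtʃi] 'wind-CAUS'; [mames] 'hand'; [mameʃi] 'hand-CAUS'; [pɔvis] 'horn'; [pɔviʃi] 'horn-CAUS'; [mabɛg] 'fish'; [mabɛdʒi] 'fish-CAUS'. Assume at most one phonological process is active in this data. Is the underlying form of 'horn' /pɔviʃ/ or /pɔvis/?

The stem for 'horn' ends in [s] in [pɔvis] but [ʃ] in [pɔviʃi].
But 'water' keeps [s] in both environments ([fomus], [fomusi]), so there is no rule changing /s/ to [ʃ] before the CAUS suffix.
Therefore /ʃ/ is basic and [s] is derived by depalatalization (palato-alveolar /tʃ/, /dʒ/ and /ʃ/ become [k], [g] and [s] when no front vowel follows).

/pɔviʃ/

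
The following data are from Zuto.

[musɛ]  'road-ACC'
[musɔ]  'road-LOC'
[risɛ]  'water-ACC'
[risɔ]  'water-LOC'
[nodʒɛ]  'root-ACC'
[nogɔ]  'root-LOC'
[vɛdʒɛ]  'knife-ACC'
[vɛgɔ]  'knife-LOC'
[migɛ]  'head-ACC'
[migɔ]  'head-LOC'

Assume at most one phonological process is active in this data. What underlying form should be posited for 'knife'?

In [vɛdʒɛ] and [vɛgɔ] the final segment of 'knife' alternates: [dʒ] ~ [g].
But 'head' keeps [g] in both environments ([migɛ], [migɔ]), so there is no rule changing /g/ to [dʒ] before the ACC suffix.
The underlying segment must be /dʒ/; palato-alveolar /dʒ/ becomes [g] when no front vowel follows, yielding [g] there.
Hence 'knife' is /vɛdʒ/ underlyingly.

/vɛdʒ/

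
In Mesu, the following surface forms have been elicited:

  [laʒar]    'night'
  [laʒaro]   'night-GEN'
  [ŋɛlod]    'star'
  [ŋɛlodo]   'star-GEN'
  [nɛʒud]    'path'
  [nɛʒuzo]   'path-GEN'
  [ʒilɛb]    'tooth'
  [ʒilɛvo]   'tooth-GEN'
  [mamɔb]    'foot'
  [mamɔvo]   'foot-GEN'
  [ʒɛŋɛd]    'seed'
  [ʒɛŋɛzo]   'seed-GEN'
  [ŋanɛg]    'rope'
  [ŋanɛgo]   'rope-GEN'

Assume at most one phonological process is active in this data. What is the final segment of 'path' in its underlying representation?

/z/

'path' shows [d] ~ [z] at the end of the stem ([nɛʒud] vs [nɛʒuzo]).
But 'star' keeps [d] in both environments ([ŋɛlod], [ŋɛlodo]), so there is no rule changing /d/ to [z] before the GEN suffix.
Therefore /z/ is basic and [d] is derived by word-final hardening (voiced fricatives become stops word-finally).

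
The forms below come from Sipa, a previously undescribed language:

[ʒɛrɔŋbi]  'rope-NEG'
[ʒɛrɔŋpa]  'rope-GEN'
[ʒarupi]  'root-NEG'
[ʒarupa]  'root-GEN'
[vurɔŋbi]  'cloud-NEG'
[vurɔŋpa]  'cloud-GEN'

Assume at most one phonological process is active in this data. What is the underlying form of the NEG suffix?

/-bi/

The NEG suffix surfaces as [-bi] and [-pi], depending on the final segment of the stem.
The GEN suffix, which begins with [p], is invariant after every stem; so [p] is not altered by any rule here.
So the underlying form is /-bi/, and voiced stops become voiceless after a vowel.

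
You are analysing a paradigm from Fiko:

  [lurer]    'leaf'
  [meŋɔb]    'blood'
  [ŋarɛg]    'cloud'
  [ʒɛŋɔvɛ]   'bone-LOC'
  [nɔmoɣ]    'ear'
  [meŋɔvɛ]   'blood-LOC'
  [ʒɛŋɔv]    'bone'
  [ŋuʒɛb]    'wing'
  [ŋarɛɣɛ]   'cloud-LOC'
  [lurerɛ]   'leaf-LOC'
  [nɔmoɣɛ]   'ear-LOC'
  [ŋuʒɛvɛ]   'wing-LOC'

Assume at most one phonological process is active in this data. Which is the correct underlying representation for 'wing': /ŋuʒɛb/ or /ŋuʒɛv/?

The stem for 'wing' ends in [b] in [ŋuʒɛb] but [v] in [ŋuʒɛvɛ].
If /v/ were underlying and a rule turned it into [b] in isolation, 'bone' would also alternate; but it has [v] in both [ʒɛŋɔv] and [ʒɛŋɔvɛ].
The underlying segment must be /b/; voiced stops become fricatives between vowels, yielding [v] there.

/ŋuʒɛb/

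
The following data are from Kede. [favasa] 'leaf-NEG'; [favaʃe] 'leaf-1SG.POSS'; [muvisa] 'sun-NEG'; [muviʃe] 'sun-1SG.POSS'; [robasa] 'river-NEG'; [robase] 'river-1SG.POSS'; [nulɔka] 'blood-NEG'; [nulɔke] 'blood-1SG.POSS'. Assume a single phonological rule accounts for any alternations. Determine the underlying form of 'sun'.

The root 'sun' surfaces as [muvisa] and [muviʃe], with a stem-final [s] ~ [ʃ] alternation.
The stem 'river' ([robasa], [robase]) shows [s] unchanged in both environments, so [s] cannot be basic with [ʃ] derived before the 1SG.POSS suffix.
The alternation reflects depalatalization: palato-alveolar /ʃ/ becomes [s] when no front vowel follows. /ʃ/ is underlying.

/muviʃ/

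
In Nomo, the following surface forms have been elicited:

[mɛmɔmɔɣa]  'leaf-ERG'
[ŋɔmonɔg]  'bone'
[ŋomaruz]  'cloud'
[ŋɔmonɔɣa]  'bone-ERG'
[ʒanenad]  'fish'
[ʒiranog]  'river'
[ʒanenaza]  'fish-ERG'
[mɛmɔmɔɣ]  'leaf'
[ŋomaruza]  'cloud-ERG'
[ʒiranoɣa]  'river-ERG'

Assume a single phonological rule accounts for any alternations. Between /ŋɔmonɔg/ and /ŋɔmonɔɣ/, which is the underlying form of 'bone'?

In [ŋɔmonɔg] and [ŋɔmonɔɣa] the final segment of 'bone' alternates: [g] ~ [ɣ].
If /ɣ/ were underlying and a rule turned it into [g] in isolation, 'leaf' would also alternate; but it has [ɣ] in both [mɛmɔmɔɣ] and [mɛmɔmɔɣa].
The alternation reflects intervocalic spirantization: voiced stops become fricatives between vowels. /g/ is underlying.

/ŋɔmonɔg/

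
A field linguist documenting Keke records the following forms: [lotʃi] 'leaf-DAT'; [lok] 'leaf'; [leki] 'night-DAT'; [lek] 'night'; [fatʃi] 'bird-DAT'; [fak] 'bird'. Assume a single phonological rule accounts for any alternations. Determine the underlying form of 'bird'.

/fatʃ/

The root 'bird' surfaces as [fatʃi] and [fak], with a stem-final [tʃ] ~ [k] alternation.
But 'night' keeps [k] in both environments ([leki], [lek]), so there is no rule changing /k/ to [tʃ] before the DAT suffix.
So /tʃ/ is underlying, and a rule of depalatalization — palato-alveolar /tʃ/ becomes [k] when no front vowel follows — gives [k].
So 'bird' = /fatʃ/.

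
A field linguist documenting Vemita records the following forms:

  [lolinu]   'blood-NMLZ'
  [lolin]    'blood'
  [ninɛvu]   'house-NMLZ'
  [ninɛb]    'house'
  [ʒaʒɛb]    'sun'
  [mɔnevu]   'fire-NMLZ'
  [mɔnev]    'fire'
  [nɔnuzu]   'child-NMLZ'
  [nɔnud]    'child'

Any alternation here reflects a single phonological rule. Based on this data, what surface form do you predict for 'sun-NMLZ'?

[ʒaʒɛvu]

In [ninɛvu] and [ninɛb] the final segment of 'house' alternates: [v] ~ [b].
But 'fire' keeps [v] in both environments ([mɔnevu], [mɔnev]), so there is no rule changing /v/ to [b] in isolation.
The underlying segment must be /b/; voiced stops become fricatives between vowels, yielding [v] there.
From [ʒaʒɛb] the stem 'sun' is /ʒaʒɛb/; between vowels this yields [ʒaʒɛvu].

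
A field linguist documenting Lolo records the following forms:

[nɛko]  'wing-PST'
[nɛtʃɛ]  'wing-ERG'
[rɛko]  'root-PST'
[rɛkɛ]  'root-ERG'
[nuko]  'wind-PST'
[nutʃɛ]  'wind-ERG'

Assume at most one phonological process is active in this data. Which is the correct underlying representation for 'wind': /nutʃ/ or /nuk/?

/nutʃ/

The root 'wind' surfaces as [nuko] and [nutʃɛ], with a stem-final [k] ~ [tʃ] alternation.
If /k/ were underlying and a rule turned it into [tʃ] before the ERG suffix, 'root' would also alternate; but it has [k] in both [rɛko] and [rɛkɛ].
The alternation reflects depalatalization: palato-alveolar /tʃ/ becomes [k] when no front vowel follows. /tʃ/ is underlying.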